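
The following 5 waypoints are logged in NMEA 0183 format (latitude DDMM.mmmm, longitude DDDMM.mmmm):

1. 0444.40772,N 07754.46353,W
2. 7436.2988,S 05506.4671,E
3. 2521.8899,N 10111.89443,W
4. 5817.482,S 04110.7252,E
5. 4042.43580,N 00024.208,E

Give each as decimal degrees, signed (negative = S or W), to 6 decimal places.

1. 4.740129, -77.907726
2. -74.604980, 55.107785
3. 25.364832, -101.198241
4. -58.291367, 41.178753
5. 40.707263, 0.403467

Point 1:
  Lat: degrees = first 2 digits = 4, minutes = 44.40772; 4 + 44.40772/60 = 4.7401287
  N → positive
  Lon: split at 3 digits → 077° and 54.46353′; 77 + 54.46353/60 = 77.9077255
  W ⇒ negate
Point 2:
  φ: split at 2 digits → 74° and 36.2988′; 74 + 36.2988/60 = 74.6049800
  S → negative
  Longitude: split at 3 digits → 055° and 6.4671′; 55 + 6.4671/60 = 55.1077850
  E ⇒ keep positive
Point 3:
  Lat: split at 2 digits → 25° and 21.8899′; 25 + 21.8899/60 = 25.3648317
  N → positive
  λ: degrees = first 3 digits = 101, minutes = 11.89443; 101 + 11.89443/60 = 101.1982405
  W ⇒ negate
Point 4:
  Latitude: split at 2 digits → 58° and 17.482′; 58 + 17.482/60 = 58.2913667
  S ⇒ negate
  Lon: split at 3 digits → 041° and 10.7252′; 41 + 10.7252/60 = 41.1787533
  E → positive
Point 5:
  Latitude: degrees = first 2 digits = 40, minutes = 42.4358; 40 + 42.4358/60 = 40.7072633
  N ⇒ keep positive
  λ: degrees = first 3 digits = 0, minutes = 24.208; 0 + 24.208/60 = 0.4034667
  E → positive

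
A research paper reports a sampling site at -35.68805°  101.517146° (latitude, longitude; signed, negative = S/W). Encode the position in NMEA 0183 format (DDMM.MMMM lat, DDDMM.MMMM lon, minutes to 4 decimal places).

Latitude is negative → S; |value| = 35.688050
Lat: 35° + 0.688050 × 60 = 35° 41.283000′
Lon: minutes = (101.517146 − 101) × 60 = 31.028760

3541.2830,S / 10131.0288,E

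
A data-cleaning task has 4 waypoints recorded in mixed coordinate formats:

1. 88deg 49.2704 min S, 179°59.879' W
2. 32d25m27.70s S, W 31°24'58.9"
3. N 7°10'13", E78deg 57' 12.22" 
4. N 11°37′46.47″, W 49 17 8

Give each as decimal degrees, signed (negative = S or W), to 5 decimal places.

1. -88.82117, -179.99798
2. -32.42436, -31.41636
3. 7.17028, 78.95339
4. 11.62958, -49.28556

Point 1:
  Lat: 49.2704′ = 0.821173°; total 88.821173
  hemisphere S, so the sign is −
  Lon: 179 + 59.879/60 = 179.997983
  W ⇒ negate
Point 2:
  Lat: 32 + 25/60 + 27.7/3600 = 32.424361
  S ⇒ negate
  Lon: 31° + 24/60 + 58.9/3600 = 31 + 0.400000 + 0.016361 = 31.416361
  W → negative
Point 3:
  Lat: 10′ + 13″ = 10.21667′; 7 + 10.21667/60 = 7.170278
  N ⇒ keep positive
  Longitude: 78° + 57/60 + 12.22/3600 = 78 + 0.950000 + 0.003394 = 78.953394
  E ⇒ keep positive
Point 4:
  Lat: 11 + 37/60 + 46.47/3600 = 11.629575
  N ⇒ keep positive
  λ: 17′ + 8″ = 17.13333′; 49 + 17.13333/60 = 49.285556
  hemisphere W, so the sign is −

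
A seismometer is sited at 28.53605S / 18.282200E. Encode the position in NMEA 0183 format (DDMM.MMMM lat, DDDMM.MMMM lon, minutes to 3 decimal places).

2832.163,S / 01816.932,E

Lat: 28° + 0.536050 × 60 = 28° 32.16300′
Lon: 18° + 0.282200 × 60 = 18° 16.93200′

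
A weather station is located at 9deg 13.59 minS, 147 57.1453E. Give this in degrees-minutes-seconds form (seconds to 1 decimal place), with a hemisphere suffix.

Lat: 13.59000′ → 13′ and 0.59000 × 60 = 35.400″
Lon: fractional minutes 0.14530 × 60 = 8.718″

9°13′35.4″ S, 147°57′8.7″ E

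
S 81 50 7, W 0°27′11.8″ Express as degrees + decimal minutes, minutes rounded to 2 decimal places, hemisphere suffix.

81° 50.12′ S, 0° 27.20′ W

Latitude: 50 + 7/60 = 50.1167′
Lon: seconds/60 = 0.19667; minutes = 27 + 0.19667 = 27.1967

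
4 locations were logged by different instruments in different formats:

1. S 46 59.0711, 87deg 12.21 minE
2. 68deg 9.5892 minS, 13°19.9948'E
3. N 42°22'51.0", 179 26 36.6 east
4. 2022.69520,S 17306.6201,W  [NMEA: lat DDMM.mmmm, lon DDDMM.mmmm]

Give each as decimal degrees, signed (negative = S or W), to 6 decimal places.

1. -46.984518, 87.203500
2. -68.159820, 13.333247
3. 42.380833, 179.443500
4. -20.378253, -173.110335

Point 1:
  φ: 46 + 59.0711/60 = 46.9845183
  S → negative
  Lon: 87 + 12.21/60 = 87.2035000
  E → positive
Point 2:
  Lat: 68 + 9.5892/60 = 68.1598200
  S ⇒ negate
  Lon: 19.9948′ = 0.333247°; total 13.3332467
  E → positive
Point 3:
  Lat: 42 + 22/60 + 51/3600 = 42.3808333
  N → positive
  Longitude: 26′ + 36.6″ = 26.61000′; 179 + 26.61000/60 = 179.4435000
  E → positive
Point 4:
  Lat: split at 2 digits → 20° and 22.6952′; 20 + 22.6952/60 = 20.3782533
  hemisphere S, so the sign is −
  Lon: split at 3 digits → 173° and 6.6201′; 173 + 6.6201/60 = 173.1103350
  W → negative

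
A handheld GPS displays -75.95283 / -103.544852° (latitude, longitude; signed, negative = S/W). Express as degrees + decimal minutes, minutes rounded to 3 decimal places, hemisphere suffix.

Latitude is negative → S; |value| = 75.952830
φ: 75° + 0.952830 × 60 = 75° 57.16980′
Longitude is negative → W; |value| = 103.544852
λ: fractional part 0.544852 → 32.69112 minutes

75° 57.170′ S, 103° 32.691′ W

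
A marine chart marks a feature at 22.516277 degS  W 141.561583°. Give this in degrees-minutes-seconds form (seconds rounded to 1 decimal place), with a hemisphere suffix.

22°30′58.6″ S, 141°33′41.7″ W

Latitude: 0.516277° → 30.97662′; 0.97662 × 60 = 58.597″
λ: whole degrees 141; 33.69498′ → 33′ and 41.699″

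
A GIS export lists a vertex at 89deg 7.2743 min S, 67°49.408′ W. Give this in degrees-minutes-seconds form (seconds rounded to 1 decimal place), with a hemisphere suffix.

89°07′16.5″ S, 67°49′24.5″ W

φ: fractional minutes 0.27430 × 60 = 16.458″
Longitude: 49.40800′ → 49′ and 0.40800 × 60 = 24.480″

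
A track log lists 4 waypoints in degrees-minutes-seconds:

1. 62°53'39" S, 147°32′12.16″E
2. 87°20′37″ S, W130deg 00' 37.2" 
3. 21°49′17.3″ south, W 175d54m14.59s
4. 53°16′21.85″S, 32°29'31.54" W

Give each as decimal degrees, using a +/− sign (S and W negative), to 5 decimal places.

1. -62.89417, 147.53671
2. -87.34361, -130.01033
3. -21.82147, -175.90405
4. -53.27274, -32.49209

Point 1:
  Lat: 62 + 53/60 + 39/3600 = 62.894167
  hemisphere S, so the sign is −
  Lon: 32′ + 12.16″ = 32.20267′; 147 + 32.20267/60 = 147.536711
  E → positive
Point 2:
  Lat: 20′ + 37″ = 20.61667′; 87 + 20.61667/60 = 87.343611
  S ⇒ negate
  λ: 0′ + 37.2″ = 0.62000′; 130 + 0.62000/60 = 130.010333
  W → negative
Point 3:
  Latitude: 21 + 49/60 + 17.3/3600 = 21.821472
  hemisphere S, so the sign is −
  Longitude: 175° + 54/60 + 14.59/3600 = 175 + 0.900000 + 0.004053 = 175.904053
  W ⇒ negate
Point 4:
  Latitude: 16′ + 21.85″ = 16.36417′; 53 + 16.36417/60 = 53.272736
  S ⇒ negate
  Lon: 32 + 29/60 + 31.54/3600 = 32.492094
  hemisphere W, so the sign is −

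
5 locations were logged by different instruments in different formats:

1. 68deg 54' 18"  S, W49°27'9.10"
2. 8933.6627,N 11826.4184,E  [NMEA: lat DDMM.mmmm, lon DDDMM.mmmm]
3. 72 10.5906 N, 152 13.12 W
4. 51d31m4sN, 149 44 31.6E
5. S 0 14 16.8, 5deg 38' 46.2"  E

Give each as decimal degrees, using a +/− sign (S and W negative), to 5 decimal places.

Point 1:
  Lat: 54′ + 18″ = 54.30000′; 68 + 54.30000/60 = 68.905000
  S ⇒ negate
  λ: 49° + 27/60 + 9.1/3600 = 49 + 0.450000 + 0.002528 = 49.452528
  W ⇒ negate
Point 2:
  Latitude: degrees = first 2 digits = 89, minutes = 33.6627; 89 + 33.6627/60 = 89.561045
  N ⇒ keep positive
  Lon: degrees = first 3 digits = 118, minutes = 26.4184; 118 + 26.4184/60 = 118.440307
  E ⇒ keep positive
Point 3:
  Latitude: 10.5906′ = 0.176510°; total 72.176510
  N ⇒ keep positive
  Lon: 13.12′ = 0.218667°; total 152.218667
  hemisphere W, so the sign is −
Point 4:
  Lat: 51 + 31/60 + 4/3600 = 51.517778
  N ⇒ keep positive
  λ: 149° + 44/60 + 31.6/3600 = 149 + 0.733333 + 0.008778 = 149.742111
  E ⇒ keep positive
Point 5:
  Latitude: 14′ + 16.8″ = 14.28000′; 0 + 14.28000/60 = 0.238000
  S ⇒ negate
  λ: 38′ + 46.2″ = 38.77000′; 5 + 38.77000/60 = 5.646167
  E → positive

1. -68.90500, -49.45253
2. 89.56105, 118.44031
3. 72.17651, -152.21867
4. 51.51778, 149.74211
5. -0.23800, 5.64617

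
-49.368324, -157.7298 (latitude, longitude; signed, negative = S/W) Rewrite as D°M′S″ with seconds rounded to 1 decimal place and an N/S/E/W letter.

49°22′6.0″ S, 157°43′47.3″ W

Latitude is negative → S; |value| = 49.368324
φ: whole degrees 49; 22.09944′ → 22′ and 5.966″
Longitude is negative → W; |value| = 157.729800
Longitude: whole degrees 157; 43.78800′ → 43′ and 47.280″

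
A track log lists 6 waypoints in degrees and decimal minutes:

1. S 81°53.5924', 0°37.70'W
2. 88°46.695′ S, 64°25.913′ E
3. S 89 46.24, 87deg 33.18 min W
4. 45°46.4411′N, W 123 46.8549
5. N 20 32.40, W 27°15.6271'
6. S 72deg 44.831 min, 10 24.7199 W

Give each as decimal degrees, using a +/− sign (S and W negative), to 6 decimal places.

1. -81.893207, -0.628333
2. -88.778250, 64.431883
3. -89.770667, -87.553000
4. 45.774018, -123.780915
5. 20.540000, -27.260452
6. -72.747183, -10.411998

Point 1:
  Latitude: 53.5924′ = 0.893207°; total 81.8932067
  S → negative
  λ: 0 + 37.7/60 = 0.6283333
  W → negative
Point 2:
  φ: 88 + 46.695/60 = 88.7782500
  S ⇒ negate
  Lon: 25.913′ = 0.431883°; total 64.4318833
  E ⇒ keep positive
Point 3:
  Latitude: 89 + 46.24/60 = 89.7706667
  S ⇒ negate
  Longitude: 87 + 33.18/60 = 87.5530000
  W → negative
Point 4:
  Latitude: 46.4411′ = 0.774018°; total 45.7740183
  N ⇒ keep positive
  λ: 123 + 46.8549/60 = 123.7809150
  W → negative
Point 5:
  Latitude: 32.4′ = 0.540000°; total 20.5400000
  N ⇒ keep positive
  Lon: 27 + 15.6271/60 = 27.2604517
  W ⇒ negate
Point 6:
  Latitude: 72 + 44.831/60 = 72.7471833
  S → negative
  λ: 10 + 24.7199/60 = 10.4119983
  hemisphere W, so the sign is −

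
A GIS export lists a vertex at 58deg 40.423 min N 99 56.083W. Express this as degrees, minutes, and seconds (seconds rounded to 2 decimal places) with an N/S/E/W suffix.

58°40′25.38″ N, 99°56′4.98″ W

Latitude: 40.42300′ → 40′ and 0.42300 × 60 = 25.3800″
λ: 56.08300′ → 56′ and 0.08300 × 60 = 4.9800″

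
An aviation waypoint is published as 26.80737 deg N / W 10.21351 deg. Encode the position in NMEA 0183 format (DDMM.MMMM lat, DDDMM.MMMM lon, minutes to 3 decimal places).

φ: 26° + 0.807370 × 60 = 26° 48.44220′
λ: 10° + 0.213510 × 60 = 10° 12.81060′

2648.442,N / 01012.811,W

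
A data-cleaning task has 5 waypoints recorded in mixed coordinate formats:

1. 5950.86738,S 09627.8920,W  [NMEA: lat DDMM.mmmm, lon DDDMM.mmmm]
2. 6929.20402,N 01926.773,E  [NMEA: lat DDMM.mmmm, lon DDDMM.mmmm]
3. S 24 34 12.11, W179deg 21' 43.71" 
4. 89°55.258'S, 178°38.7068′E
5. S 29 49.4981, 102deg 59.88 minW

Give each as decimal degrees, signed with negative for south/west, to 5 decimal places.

Point 1:
  Latitude: split at 2 digits → 59° and 50.86738′; 59 + 50.86738/60 = 59.847790
  S ⇒ negate
  λ: split at 3 digits → 096° and 27.892′; 96 + 27.892/60 = 96.464867
  W ⇒ negate
Point 2:
  φ: degrees = first 2 digits = 69, minutes = 29.20402; 69 + 29.20402/60 = 69.486734
  N → positive
  λ: split at 3 digits → 019° and 26.773′; 19 + 26.773/60 = 19.446217
  E ⇒ keep positive
Point 3:
  Latitude: 24 + 34/60 + 12.11/3600 = 24.570031
  hemisphere S, so the sign is −
  λ: 179 + 21/60 + 43.71/3600 = 179.362142
  W → negative
Point 4:
  Latitude: 55.258′ = 0.920967°; total 89.920967
  S → negative
  λ: 38.7068′ = 0.645113°; total 178.645113
  E ⇒ keep positive
Point 5:
  Lat: 49.4981′ = 0.824968°; total 29.824968
  S → negative
  Lon: 59.88′ = 0.998000°; total 102.998000
  W → negative

1. -59.84779, -96.46487
2. 69.48673, 19.44622
3. -24.57003, -179.36214
4. -89.92097, 178.64511
5. -29.82497, -102.99800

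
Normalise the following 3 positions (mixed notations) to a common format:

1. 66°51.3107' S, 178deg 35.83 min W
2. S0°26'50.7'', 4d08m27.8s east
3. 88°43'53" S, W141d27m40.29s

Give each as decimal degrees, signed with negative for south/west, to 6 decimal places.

Point 1:
  φ: 51.3107′ = 0.855178°; total 66.8551783
  S ⇒ negate
  Longitude: 178 + 35.83/60 = 178.5971667
  W → negative
Point 2:
  φ: 0° + 26/60 + 50.7/3600 = 0 + 0.433333 + 0.014083 = 0.4474167
  hemisphere S, so the sign is −
  λ: 4° + 8/60 + 27.8/3600 = 4 + 0.133333 + 0.007722 = 4.1410556
  E → positive
Point 3:
  Latitude: 43′ + 53″ = 43.88333′; 88 + 43.88333/60 = 88.7313889
  hemisphere S, so the sign is −
  Longitude: 27′ + 40.29″ = 27.67150′; 141 + 27.67150/60 = 141.4611917
  W ⇒ negate

1. -66.855178, -178.597167
2. -0.447417, 4.141056
3. -88.731389, -141.461192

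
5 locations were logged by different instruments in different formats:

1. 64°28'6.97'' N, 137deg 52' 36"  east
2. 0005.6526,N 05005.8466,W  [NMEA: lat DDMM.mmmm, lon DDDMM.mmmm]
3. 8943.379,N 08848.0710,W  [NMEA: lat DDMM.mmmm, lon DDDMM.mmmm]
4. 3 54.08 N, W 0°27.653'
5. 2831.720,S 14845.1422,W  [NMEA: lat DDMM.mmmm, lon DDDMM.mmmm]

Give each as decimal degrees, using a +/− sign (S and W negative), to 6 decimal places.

Point 1:
  Lat: 28′ + 6.97″ = 28.11617′; 64 + 28.11617/60 = 64.4686028
  N → positive
  Lon: 52′ + 36″ = 52.60000′; 137 + 52.60000/60 = 137.8766667
  E ⇒ keep positive
Point 2:
  φ: degrees = first 2 digits = 0, minutes = 5.6526; 0 + 5.6526/60 = 0.0942100
  N ⇒ keep positive
  Lon: degrees = first 3 digits = 50, minutes = 5.8466; 50 + 5.8466/60 = 50.0974433
  W ⇒ negate
Point 3:
  Latitude: degrees = first 2 digits = 89, minutes = 43.379; 89 + 43.379/60 = 89.7229833
  N ⇒ keep positive
  λ: split at 3 digits → 088° and 48.071′; 88 + 48.071/60 = 88.8011833
  W ⇒ negate
Point 4:
  Lat: 3 + 54.08/60 = 3.9013333
  N ⇒ keep positive
  Longitude: 0 + 27.653/60 = 0.4608833
  hemisphere W, so the sign is −
Point 5:
  Latitude: split at 2 digits → 28° and 31.72′; 28 + 31.72/60 = 28.5286667
  S → negative
  λ: split at 3 digits → 148° and 45.1422′; 148 + 45.1422/60 = 148.7523700
  W → negative

1. 64.468603, 137.876667
2. 0.094210, -50.097443
3. 89.722983, -88.801183
4. 3.901333, -0.460883
5. -28.528667, -148.752370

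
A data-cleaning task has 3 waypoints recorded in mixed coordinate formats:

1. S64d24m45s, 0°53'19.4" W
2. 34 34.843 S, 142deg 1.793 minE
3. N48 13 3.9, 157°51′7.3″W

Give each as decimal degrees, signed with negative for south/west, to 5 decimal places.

Point 1:
  φ: 24′ + 45″ = 24.75000′; 64 + 24.75000/60 = 64.412500
  S ⇒ negate
  Lon: 0 + 53/60 + 19.4/3600 = 0.888722
  W ⇒ negate
Point 2:
  Lat: 34.843′ = 0.580717°; total 34.580717
  S → negative
  λ: 1.793′ = 0.029883°; total 142.029883
  E → positive
Point 3:
  Latitude: 48° + 13/60 + 3.9/3600 = 48 + 0.216667 + 0.001083 = 48.217750
  N ⇒ keep positive
  Lon: 157° + 51/60 + 7.3/3600 = 157 + 0.850000 + 0.002028 = 157.852028
  W → negative

1. -64.41250, -0.88872
2. -34.58072, 142.02988
3. 48.21775, -157.85203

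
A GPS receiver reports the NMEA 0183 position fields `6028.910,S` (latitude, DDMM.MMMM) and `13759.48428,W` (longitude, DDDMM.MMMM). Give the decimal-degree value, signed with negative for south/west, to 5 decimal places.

-60.48183, -137.99140

Lat: degrees = first 2 digits = 60, minutes = 28.91; 60 + 28.91/60 = 60.481833
S ⇒ negate
Longitude: degrees = first 3 digits = 137, minutes = 59.48428; 137 + 59.48428/60 = 137.991405
W ⇒ negate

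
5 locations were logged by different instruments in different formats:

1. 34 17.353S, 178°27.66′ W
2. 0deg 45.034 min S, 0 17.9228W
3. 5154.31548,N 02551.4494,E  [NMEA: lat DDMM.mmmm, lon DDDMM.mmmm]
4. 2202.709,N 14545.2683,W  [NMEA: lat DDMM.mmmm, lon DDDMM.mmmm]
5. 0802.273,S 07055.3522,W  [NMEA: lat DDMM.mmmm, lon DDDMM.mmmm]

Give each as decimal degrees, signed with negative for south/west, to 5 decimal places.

1. -34.28922, -178.46100
2. -0.75057, -0.29871
3. 51.90526, 25.85749
4. 22.04515, -145.75447
5. -8.03788, -70.92254

Point 1:
  φ: 17.353′ = 0.289217°; total 34.289217
  S ⇒ negate
  Lon: 178 + 27.66/60 = 178.461000
  W ⇒ negate
Point 2:
  Lat: 45.034′ = 0.750567°; total 0.750567
  hemisphere S, so the sign is −
  λ: 0 + 17.9228/60 = 0.298713
  hemisphere W, so the sign is −
Point 3:
  φ: split at 2 digits → 51° and 54.31548′; 51 + 54.31548/60 = 51.905258
  N ⇒ keep positive
  Longitude: degrees = first 3 digits = 25, minutes = 51.4494; 25 + 51.4494/60 = 25.857490
  E → positive
Point 4:
  Latitude: degrees = first 2 digits = 22, minutes = 2.709; 22 + 2.709/60 = 22.045150
  N → positive
  Lon: split at 3 digits → 145° and 45.2683′; 145 + 45.2683/60 = 145.754472
  hemisphere W, so the sign is −
Point 5:
  Latitude: degrees = first 2 digits = 8, minutes = 2.273; 8 + 2.273/60 = 8.037883
  S ⇒ negate
  Lon: split at 3 digits → 070° and 55.3522′; 70 + 55.3522/60 = 70.922537
  W → negative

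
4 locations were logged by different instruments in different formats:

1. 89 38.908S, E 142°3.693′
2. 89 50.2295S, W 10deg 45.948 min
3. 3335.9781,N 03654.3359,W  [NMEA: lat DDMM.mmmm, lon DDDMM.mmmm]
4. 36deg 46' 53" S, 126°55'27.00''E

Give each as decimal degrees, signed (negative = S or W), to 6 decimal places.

1. -89.648467, 142.061550
2. -89.837158, -10.765800
3. 33.599635, -36.905598
4. -36.781389, 126.924167

Point 1:
  φ: 89 + 38.908/60 = 89.6484667
  S → negative
  Longitude: 3.693′ = 0.061550°; total 142.0615500
  E ⇒ keep positive
Point 2:
  Lat: 89 + 50.2295/60 = 89.8371583
  S → negative
  Longitude: 45.948′ = 0.765800°; total 10.7658000
  W ⇒ negate
Point 3:
  Lat: split at 2 digits → 33° and 35.9781′; 33 + 35.9781/60 = 33.5996350
  N ⇒ keep positive
  Lon: degrees = first 3 digits = 36, minutes = 54.3359; 36 + 54.3359/60 = 36.9055983
  W ⇒ negate
Point 4:
  φ: 46′ + 53″ = 46.88333′; 36 + 46.88333/60 = 36.7813889
  hemisphere S, so the sign is −
  Longitude: 126 + 55/60 + 27/3600 = 126.9241667
  E → positive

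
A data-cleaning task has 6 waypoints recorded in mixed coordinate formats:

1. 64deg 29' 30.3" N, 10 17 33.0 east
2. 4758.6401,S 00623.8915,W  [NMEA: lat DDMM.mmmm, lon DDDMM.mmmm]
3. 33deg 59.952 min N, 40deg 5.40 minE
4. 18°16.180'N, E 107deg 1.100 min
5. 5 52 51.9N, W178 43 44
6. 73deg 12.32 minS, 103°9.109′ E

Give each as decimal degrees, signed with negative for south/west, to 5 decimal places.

1. 64.49175, 10.29250
2. -47.97734, -6.39819
3. 33.99920, 40.09000
4. 18.26967, 107.01833
5. 5.88108, -178.72889
6. -73.20533, 103.15182

Point 1:
  Lat: 64 + 29/60 + 30.3/3600 = 64.491750
  N ⇒ keep positive
  Lon: 10° + 17/60 + 33/3600 = 10 + 0.283333 + 0.009167 = 10.292500
  E ⇒ keep positive
Point 2:
  φ: split at 2 digits → 47° and 58.6401′; 47 + 58.6401/60 = 47.977335
  hemisphere S, so the sign is −
  Lon: split at 3 digits → 006° and 23.8915′; 6 + 23.8915/60 = 6.398192
  W → negative
Point 3:
  Latitude: 59.952′ = 0.999200°; total 33.999200
  N ⇒ keep positive
  λ: 40 + 5.4/60 = 40.090000
  E ⇒ keep positive
Point 4:
  φ: 16.18′ = 0.269667°; total 18.269667
  N → positive
  λ: 1.1′ = 0.018333°; total 107.018333
  E ⇒ keep positive
Point 5:
  Latitude: 52′ + 51.9″ = 52.86500′; 5 + 52.86500/60 = 5.881083
  N ⇒ keep positive
  Lon: 43′ + 44″ = 43.73333′; 178 + 43.73333/60 = 178.728889
  W → negative
Point 6:
  Lat: 12.32′ = 0.205333°; total 73.205333
  hemisphere S, so the sign is −
  Lon: 9.109′ = 0.151817°; total 103.151817
  E → positive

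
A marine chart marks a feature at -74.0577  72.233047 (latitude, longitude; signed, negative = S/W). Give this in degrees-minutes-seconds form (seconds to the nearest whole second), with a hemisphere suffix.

Latitude is negative → S; |value| = 74.057700
φ: 0.057700° → 3.46200′; 0.46200 × 60 = 27.72″
Lon: 0.233047 × 60 = 13.98282′ → 13′, remainder × 60 = 58.97″

74°03′28″ S, 72°13′59″ E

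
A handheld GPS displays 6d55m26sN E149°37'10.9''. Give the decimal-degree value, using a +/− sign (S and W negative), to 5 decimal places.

Lat: 6° + 55/60 + 26/3600 = 6 + 0.916667 + 0.007222 = 6.923889
N ⇒ keep positive
Longitude: 149 + 37/60 + 10.9/3600 = 149.619694
E → positive

6.92389, 149.61969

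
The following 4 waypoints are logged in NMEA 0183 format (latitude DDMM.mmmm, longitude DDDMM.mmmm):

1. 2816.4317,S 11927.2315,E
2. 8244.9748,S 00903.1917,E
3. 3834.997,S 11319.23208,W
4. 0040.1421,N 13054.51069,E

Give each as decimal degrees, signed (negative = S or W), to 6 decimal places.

Point 1:
  Lat: degrees = first 2 digits = 28, minutes = 16.4317; 28 + 16.4317/60 = 28.2738617
  S ⇒ negate
  Lon: split at 3 digits → 119° and 27.2315′; 119 + 27.2315/60 = 119.4538583
  E → positive
Point 2:
  Latitude: degrees = first 2 digits = 82, minutes = 44.9748; 82 + 44.9748/60 = 82.7495800
  S → negative
  λ: split at 3 digits → 009° and 3.1917′; 9 + 3.1917/60 = 9.0531950
  E ⇒ keep positive
Point 3:
  Lat: split at 2 digits → 38° and 34.997′; 38 + 34.997/60 = 38.5832833
  S → negative
  Lon: degrees = first 3 digits = 113, minutes = 19.23208; 113 + 19.23208/60 = 113.3205347
  W ⇒ negate
Point 4:
  Lat: split at 2 digits → 00° and 40.1421′; 0 + 40.1421/60 = 0.6690350
  N → positive
  Lon: degrees = first 3 digits = 130, minutes = 54.51069; 130 + 54.51069/60 = 130.9085115
  E ⇒ keep positive

1. -28.273862, 119.453858
2. -82.749580, 9.053195
3. -38.583283, -113.320535
4. 0.669035, 130.908512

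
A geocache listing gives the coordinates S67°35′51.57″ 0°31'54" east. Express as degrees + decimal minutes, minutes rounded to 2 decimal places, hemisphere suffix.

Lat: seconds/60 = 0.85950; minutes = 35 + 0.85950 = 35.8595
λ: 31 + 54/60 = 31.9000′

67° 35.86′ S, 0° 31.90′ E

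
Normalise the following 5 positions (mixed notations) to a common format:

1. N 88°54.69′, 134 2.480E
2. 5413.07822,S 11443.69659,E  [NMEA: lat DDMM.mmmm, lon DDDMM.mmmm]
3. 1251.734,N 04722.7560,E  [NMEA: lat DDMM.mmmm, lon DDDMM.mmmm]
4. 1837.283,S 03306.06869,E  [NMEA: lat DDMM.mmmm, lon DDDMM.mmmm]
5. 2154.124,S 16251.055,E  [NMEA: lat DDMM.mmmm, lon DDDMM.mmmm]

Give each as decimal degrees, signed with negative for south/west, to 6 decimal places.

1. 88.911500, 134.041333
2. -54.217970, 114.728277
3. 12.862233, 47.379267
4. -18.621383, 33.101145
5. -21.902067, 162.850917

Point 1:
  φ: 88 + 54.69/60 = 88.9115000
  N ⇒ keep positive
  λ: 134 + 2.48/60 = 134.0413333
  E ⇒ keep positive
Point 2:
  Lat: split at 2 digits → 54° and 13.07822′; 54 + 13.07822/60 = 54.2179703
  S → negative
  λ: degrees = first 3 digits = 114, minutes = 43.69659; 114 + 43.69659/60 = 114.7282765
  E → positive
Point 3:
  Latitude: degrees = first 2 digits = 12, minutes = 51.734; 12 + 51.734/60 = 12.8622333
  N ⇒ keep positive
  Longitude: split at 3 digits → 047° and 22.756′; 47 + 22.756/60 = 47.3792667
  E → positive
Point 4:
  Lat: split at 2 digits → 18° and 37.283′; 18 + 37.283/60 = 18.6213833
  S → negative
  Lon: split at 3 digits → 033° and 6.06869′; 33 + 6.06869/60 = 33.1011448
  E → positive
Point 5:
  Lat: degrees = first 2 digits = 21, minutes = 54.124; 21 + 54.124/60 = 21.9020667
  S → negative
  Lon: degrees = first 3 digits = 162, minutes = 51.055; 162 + 51.055/60 = 162.8509167
  E → positive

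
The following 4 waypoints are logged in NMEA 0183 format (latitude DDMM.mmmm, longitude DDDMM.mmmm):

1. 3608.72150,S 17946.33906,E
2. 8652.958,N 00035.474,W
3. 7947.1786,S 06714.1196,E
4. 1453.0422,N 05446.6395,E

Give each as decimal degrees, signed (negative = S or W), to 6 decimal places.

1. -36.145358, 179.772318
2. 86.882633, -0.591233
3. -79.786310, 67.235327
4. 14.884037, 54.777325

Point 1:
  Latitude: split at 2 digits → 36° and 8.7215′; 36 + 8.7215/60 = 36.1453583
  hemisphere S, so the sign is −
  λ: split at 3 digits → 179° and 46.33906′; 179 + 46.33906/60 = 179.7723177
  E → positive
Point 2:
  Lat: degrees = first 2 digits = 86, minutes = 52.958; 86 + 52.958/60 = 86.8826333
  N → positive
  Longitude: split at 3 digits → 000° and 35.474′; 0 + 35.474/60 = 0.5912333
  W ⇒ negate
Point 3:
  Latitude: split at 2 digits → 79° and 47.1786′; 79 + 47.1786/60 = 79.7863100
  S ⇒ negate
  Lon: split at 3 digits → 067° and 14.1196′; 67 + 14.1196/60 = 67.2353267
  E ⇒ keep positive
Point 4:
  Latitude: degrees = first 2 digits = 14, minutes = 53.0422; 14 + 53.0422/60 = 14.8840367
  N ⇒ keep positive
  Longitude: split at 3 digits → 054° and 46.6395′; 54 + 46.6395/60 = 54.7773250
  E ⇒ keep positive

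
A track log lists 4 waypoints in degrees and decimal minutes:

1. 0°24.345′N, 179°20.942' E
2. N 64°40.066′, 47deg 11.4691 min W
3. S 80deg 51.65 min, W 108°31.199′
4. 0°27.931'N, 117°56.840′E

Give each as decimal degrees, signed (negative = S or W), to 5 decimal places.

Point 1:
  φ: 0 + 24.345/60 = 0.405750
  N ⇒ keep positive
  Lon: 179 + 20.942/60 = 179.349033
  E ⇒ keep positive
Point 2:
  Latitude: 40.066′ = 0.667767°; total 64.667767
  N → positive
  Longitude: 47 + 11.4691/60 = 47.191152
  W → negative
Point 3:
  φ: 51.65′ = 0.860833°; total 80.860833
  hemisphere S, so the sign is −
  Longitude: 108 + 31.199/60 = 108.519983
  W ⇒ negate
Point 4:
  Latitude: 0 + 27.931/60 = 0.465517
  N → positive
  Lon: 117 + 56.84/60 = 117.947333
  E ⇒ keep positive

1. 0.40575, 179.34903
2. 64.66777, -47.19115
3. -80.86083, -108.51998
4. 0.46552, 117.94733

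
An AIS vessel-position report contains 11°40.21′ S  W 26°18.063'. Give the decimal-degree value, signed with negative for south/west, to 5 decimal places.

-11.67017, -26.30105

Lat: 40.21′ = 0.670167°; total 11.670167
hemisphere S, so the sign is −
Longitude: 26 + 18.063/60 = 26.301050
hemisphere W, so the sign is −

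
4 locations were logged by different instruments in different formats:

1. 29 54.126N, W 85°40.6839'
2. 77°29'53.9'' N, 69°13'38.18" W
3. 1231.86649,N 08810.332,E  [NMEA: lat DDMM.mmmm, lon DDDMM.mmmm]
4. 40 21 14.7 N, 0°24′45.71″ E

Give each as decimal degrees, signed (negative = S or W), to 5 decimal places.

1. 29.90210, -85.67807
2. 77.49831, -69.22727
3. 12.53111, 88.17220
4. 40.35408, 0.41270

Point 1:
  φ: 29 + 54.126/60 = 29.902100
  N ⇒ keep positive
  λ: 40.6839′ = 0.678065°; total 85.678065
  W ⇒ negate
Point 2:
  Latitude: 29′ + 53.9″ = 29.89833′; 77 + 29.89833/60 = 77.498306
  N ⇒ keep positive
  Longitude: 13′ + 38.18″ = 13.63633′; 69 + 13.63633/60 = 69.227272
  W → negative
Point 3:
  Lat: split at 2 digits → 12° and 31.86649′; 12 + 31.86649/60 = 12.531108
  N → positive
  Longitude: degrees = first 3 digits = 88, minutes = 10.332; 88 + 10.332/60 = 88.172200
  E → positive
Point 4:
  φ: 40° + 21/60 + 14.7/3600 = 40 + 0.350000 + 0.004083 = 40.354083
  N ⇒ keep positive
  Longitude: 0° + 24/60 + 45.71/3600 = 0 + 0.400000 + 0.012697 = 0.412697
  E ⇒ keep positive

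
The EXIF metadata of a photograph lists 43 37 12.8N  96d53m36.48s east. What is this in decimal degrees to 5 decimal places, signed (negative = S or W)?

Latitude: 37′ + 12.8″ = 37.21333′; 43 + 37.21333/60 = 43.620222
N → positive
Longitude: 96° + 53/60 + 36.48/3600 = 96 + 0.883333 + 0.010133 = 96.893467
E ⇒ keep positive

43.62022, 96.89347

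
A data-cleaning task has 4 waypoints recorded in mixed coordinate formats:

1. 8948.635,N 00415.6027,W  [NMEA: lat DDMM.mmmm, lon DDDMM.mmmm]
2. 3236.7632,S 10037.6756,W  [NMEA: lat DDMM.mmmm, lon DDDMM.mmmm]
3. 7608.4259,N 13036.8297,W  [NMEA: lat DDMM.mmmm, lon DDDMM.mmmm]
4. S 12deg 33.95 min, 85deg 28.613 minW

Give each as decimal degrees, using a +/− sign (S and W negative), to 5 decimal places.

1. 89.81058, -4.26005
2. -32.61272, -100.62793
3. 76.14043, -130.61383
4. -12.56583, -85.47688

Point 1:
  Latitude: degrees = first 2 digits = 89, minutes = 48.635; 89 + 48.635/60 = 89.810583
  N ⇒ keep positive
  λ: split at 3 digits → 004° and 15.6027′; 4 + 15.6027/60 = 4.260045
  W ⇒ negate
Point 2:
  Latitude: degrees = first 2 digits = 32, minutes = 36.7632; 32 + 36.7632/60 = 32.612720
  hemisphere S, so the sign is −
  Longitude: degrees = first 3 digits = 100, minutes = 37.6756; 100 + 37.6756/60 = 100.627927
  W → negative
Point 3:
  Latitude: degrees = first 2 digits = 76, minutes = 8.4259; 76 + 8.4259/60 = 76.140432
  N → positive
  Lon: degrees = first 3 digits = 130, minutes = 36.8297; 130 + 36.8297/60 = 130.613828
  W ⇒ negate
Point 4:
  Latitude: 33.95′ = 0.565833°; total 12.565833
  S ⇒ negate
  Longitude: 28.613′ = 0.476883°; total 85.476883
  W → negative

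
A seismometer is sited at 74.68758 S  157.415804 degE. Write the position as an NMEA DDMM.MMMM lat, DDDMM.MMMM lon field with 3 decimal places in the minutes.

7441.255,S / 15724.948,E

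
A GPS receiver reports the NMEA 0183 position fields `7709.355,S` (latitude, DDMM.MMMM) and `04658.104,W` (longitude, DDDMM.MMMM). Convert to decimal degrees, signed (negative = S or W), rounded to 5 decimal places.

-77.15592, -46.96840

φ: split at 2 digits → 77° and 9.355′; 77 + 9.355/60 = 77.155917
hemisphere S, so the sign is −
Longitude: degrees = first 3 digits = 46, minutes = 58.104; 46 + 58.104/60 = 46.968400
W ⇒ negate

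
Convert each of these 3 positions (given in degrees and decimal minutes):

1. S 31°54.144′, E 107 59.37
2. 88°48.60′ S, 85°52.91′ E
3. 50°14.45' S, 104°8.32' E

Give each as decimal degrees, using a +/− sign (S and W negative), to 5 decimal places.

1. -31.90240, 107.98950
2. -88.81000, 85.88183
3. -50.24083, 104.13867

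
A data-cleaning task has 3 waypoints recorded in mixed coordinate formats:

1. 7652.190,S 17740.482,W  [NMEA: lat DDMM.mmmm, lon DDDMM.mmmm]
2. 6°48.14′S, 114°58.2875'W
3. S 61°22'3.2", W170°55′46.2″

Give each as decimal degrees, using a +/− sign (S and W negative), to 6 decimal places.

1. -76.869833, -177.674700
2. -6.802333, -114.971458
3. -61.367556, -170.929500

Point 1:
  φ: split at 2 digits → 76° and 52.19′; 76 + 52.19/60 = 76.8698333
  S → negative
  λ: degrees = first 3 digits = 177, minutes = 40.482; 177 + 40.482/60 = 177.6747000
  hemisphere W, so the sign is −
Point 2:
  Latitude: 48.14′ = 0.802333°; total 6.8023333
  S → negative
  Longitude: 58.2875′ = 0.971458°; total 114.9714583
  W → negative
Point 3:
  φ: 61° + 22/60 + 3.2/3600 = 61 + 0.366667 + 0.000889 = 61.3675556
  S ⇒ negate
  Longitude: 55′ + 46.2″ = 55.77000′; 170 + 55.77000/60 = 170.9295000
  W → negative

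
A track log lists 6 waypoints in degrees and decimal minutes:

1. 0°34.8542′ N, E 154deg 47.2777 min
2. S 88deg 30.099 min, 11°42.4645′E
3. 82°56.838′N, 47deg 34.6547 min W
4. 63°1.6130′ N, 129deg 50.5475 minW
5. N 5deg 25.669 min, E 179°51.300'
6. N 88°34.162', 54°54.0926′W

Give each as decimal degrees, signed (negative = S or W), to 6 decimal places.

1. 0.580903, 154.787962
2. -88.501650, 11.707742
3. 82.947300, -47.577578
4. 63.026883, -129.842458
5. 5.427817, 179.855000
6. 88.569367, -54.901543

Point 1:
  Lat: 34.8542′ = 0.580903°; total 0.5809033
  N ⇒ keep positive
  Lon: 47.2777′ = 0.787962°; total 154.7879617
  E ⇒ keep positive
Point 2:
  Lat: 88 + 30.099/60 = 88.5016500
  S ⇒ negate
  λ: 11 + 42.4645/60 = 11.7077417
  E ⇒ keep positive
Point 3:
  Lat: 82 + 56.838/60 = 82.9473000
  N ⇒ keep positive
  Longitude: 34.6547′ = 0.577578°; total 47.5775783
  W → negative
Point 4:
  Lat: 63 + 1.613/60 = 63.0268833
  N → positive
  Lon: 50.5475′ = 0.842458°; total 129.8424583
  W → negative
Point 5:
  φ: 5 + 25.669/60 = 5.4278167
  N ⇒ keep positive
  Longitude: 179 + 51.3/60 = 179.8550000
  E → positive
Point 6:
  Lat: 88 + 34.162/60 = 88.5693667
  N → positive
  Longitude: 54 + 54.0926/60 = 54.9015433
  hemisphere W, so the sign is −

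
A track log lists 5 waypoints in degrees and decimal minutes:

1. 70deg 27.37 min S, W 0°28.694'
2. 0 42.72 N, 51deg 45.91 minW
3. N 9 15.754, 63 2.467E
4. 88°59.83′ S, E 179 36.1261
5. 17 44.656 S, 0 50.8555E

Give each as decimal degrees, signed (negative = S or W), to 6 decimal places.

1. -70.456167, -0.478233
2. 0.712000, -51.765167
3. 9.262567, 63.041117
4. -88.997167, 179.602102
5. -17.744267, 0.847592

Point 1:
  Latitude: 70 + 27.37/60 = 70.4561667
  hemisphere S, so the sign is −
  Longitude: 0 + 28.694/60 = 0.4782333
  W → negative
Point 2:
  φ: 42.72′ = 0.712000°; total 0.7120000
  N → positive
  Lon: 51 + 45.91/60 = 51.7651667
  hemisphere W, so the sign is −
Point 3:
  φ: 15.754′ = 0.262567°; total 9.2625667
  N → positive
  Longitude: 63 + 2.467/60 = 63.0411167
  E → positive
Point 4:
  φ: 59.83′ = 0.997167°; total 88.9971667
  S → negative
  Lon: 36.1261′ = 0.602102°; total 179.6021017
  E ⇒ keep positive
Point 5:
  Latitude: 17 + 44.656/60 = 17.7442667
  S → negative
  Longitude: 50.8555′ = 0.847592°; total 0.8475917
  E ⇒ keep positive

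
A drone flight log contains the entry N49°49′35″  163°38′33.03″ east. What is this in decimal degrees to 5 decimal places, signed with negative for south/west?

49.82639, 163.64251

Lat: 49 + 49/60 + 35/3600 = 49.826389
N → positive
Longitude: 163° + 38/60 + 33.03/3600 = 163 + 0.633333 + 0.009175 = 163.642508
E → positive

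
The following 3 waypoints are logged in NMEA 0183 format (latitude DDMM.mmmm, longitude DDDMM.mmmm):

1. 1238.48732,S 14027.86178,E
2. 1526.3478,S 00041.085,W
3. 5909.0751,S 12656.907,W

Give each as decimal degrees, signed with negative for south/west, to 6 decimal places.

1. -12.641455, 140.464363
2. -15.439130, -0.684750
3. -59.151252, -126.948450

Point 1:
  Lat: split at 2 digits → 12° and 38.48732′; 12 + 38.48732/60 = 12.6414553
  S → negative
  Lon: split at 3 digits → 140° and 27.86178′; 140 + 27.86178/60 = 140.4643630
  E ⇒ keep positive
Point 2:
  Latitude: degrees = first 2 digits = 15, minutes = 26.3478; 15 + 26.3478/60 = 15.4391300
  S → negative
  Lon: split at 3 digits → 000° and 41.085′; 0 + 41.085/60 = 0.6847500
  W ⇒ negate
Point 3:
  Latitude: split at 2 digits → 59° and 9.0751′; 59 + 9.0751/60 = 59.1512517
  hemisphere S, so the sign is −
  Longitude: degrees = first 3 digits = 126, minutes = 56.907; 126 + 56.907/60 = 126.9484500
  W → negative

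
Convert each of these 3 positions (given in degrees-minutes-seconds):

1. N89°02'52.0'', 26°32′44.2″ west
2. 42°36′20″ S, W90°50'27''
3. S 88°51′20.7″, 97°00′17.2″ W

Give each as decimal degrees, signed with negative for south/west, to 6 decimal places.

1. 89.047778, -26.545611
2. -42.605556, -90.840833
3. -88.855750, -97.004778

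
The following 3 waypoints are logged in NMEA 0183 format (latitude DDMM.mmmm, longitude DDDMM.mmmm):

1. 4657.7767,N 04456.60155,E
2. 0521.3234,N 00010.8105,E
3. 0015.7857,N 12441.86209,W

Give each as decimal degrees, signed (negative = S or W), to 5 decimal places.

Point 1:
  φ: split at 2 digits → 46° and 57.7767′; 46 + 57.7767/60 = 46.962945
  N ⇒ keep positive
  λ: split at 3 digits → 044° and 56.60155′; 44 + 56.60155/60 = 44.943359
  E → positive
Point 2:
  Lat: degrees = first 2 digits = 5, minutes = 21.3234; 5 + 21.3234/60 = 5.355390
  N → positive
  λ: degrees = first 3 digits = 0, minutes = 10.8105; 0 + 10.8105/60 = 0.180175
  E ⇒ keep positive
Point 3:
  Latitude: split at 2 digits → 00° and 15.7857′; 0 + 15.7857/60 = 0.263095
  N → positive
  λ: degrees = first 3 digits = 124, minutes = 41.86209; 124 + 41.86209/60 = 124.697702
  hemisphere W, so the sign is −

1. 46.96295, 44.94336
2. 5.35539, 0.18018
3. 0.26310, -124.69770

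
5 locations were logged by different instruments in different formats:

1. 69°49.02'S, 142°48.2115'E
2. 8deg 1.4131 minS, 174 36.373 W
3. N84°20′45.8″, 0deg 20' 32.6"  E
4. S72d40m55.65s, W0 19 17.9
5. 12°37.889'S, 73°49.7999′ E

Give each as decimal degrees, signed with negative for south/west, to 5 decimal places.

Point 1:
  Lat: 69 + 49.02/60 = 69.817000
  S → negative
  λ: 142 + 48.2115/60 = 142.803525
  E → positive
Point 2:
  Latitude: 1.4131′ = 0.023552°; total 8.023552
  S → negative
  λ: 174 + 36.373/60 = 174.606217
  W → negative
Point 3:
  φ: 20′ + 45.8″ = 20.76333′; 84 + 20.76333/60 = 84.346056
  N → positive
  Lon: 0° + 20/60 + 32.6/3600 = 0 + 0.333333 + 0.009056 = 0.342389
  E → positive
Point 4:
  Lat: 72° + 40/60 + 55.65/3600 = 72 + 0.666667 + 0.015458 = 72.682125
  S ⇒ negate
  Longitude: 19′ + 17.9″ = 19.29833′; 0 + 19.29833/60 = 0.321639
  W → negative
Point 5:
  Latitude: 37.889′ = 0.631483°; total 12.631483
  hemisphere S, so the sign is −
  Lon: 49.7999′ = 0.829998°; total 73.829998
  E → positive

1. -69.81700, 142.80353
2. -8.02355, -174.60622
3. 84.34606, 0.34239
4. -72.68213, -0.32164
5. -12.63148, 73.83000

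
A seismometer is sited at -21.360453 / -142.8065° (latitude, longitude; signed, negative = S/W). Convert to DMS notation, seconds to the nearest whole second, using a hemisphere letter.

21°21′38″ S, 142°48′23″ W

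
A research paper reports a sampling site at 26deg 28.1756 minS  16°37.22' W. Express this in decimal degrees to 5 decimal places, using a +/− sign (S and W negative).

Latitude: 26 + 28.1756/60 = 26.469593
hemisphere S, so the sign is −
λ: 37.22′ = 0.620333°; total 16.620333
hemisphere W, so the sign is −

-26.46959, -16.62033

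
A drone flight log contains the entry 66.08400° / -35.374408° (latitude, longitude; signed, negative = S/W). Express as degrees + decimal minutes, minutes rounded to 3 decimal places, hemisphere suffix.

φ: 66° + 0.084000 × 60 = 66° 5.04000′
Longitude is negative → W; |value| = 35.374408
Longitude: fractional part 0.374408 → 22.46448 minutes

66° 5.040′ N, 35° 22.464′ W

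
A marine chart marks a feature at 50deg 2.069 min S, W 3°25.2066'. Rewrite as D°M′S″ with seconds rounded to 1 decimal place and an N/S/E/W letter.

Lat: 2.06900′ → 2′ and 0.06900 × 60 = 4.140″
Lon: fractional minutes 0.20660 × 60 = 12.396″

50°02′4.1″ S, 3°25′12.4″ W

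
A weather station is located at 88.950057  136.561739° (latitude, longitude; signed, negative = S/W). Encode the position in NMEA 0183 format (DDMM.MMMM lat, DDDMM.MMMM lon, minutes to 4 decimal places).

8857.0034,N / 13633.7043,E

φ: 88° + 0.950057 × 60 = 88° 57.003420′
λ: minutes = (136.561739 − 136) × 60 = 33.704340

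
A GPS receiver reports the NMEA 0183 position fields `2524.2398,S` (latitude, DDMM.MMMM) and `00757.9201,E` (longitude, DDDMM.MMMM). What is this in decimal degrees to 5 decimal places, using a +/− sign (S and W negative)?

-25.40400, 7.96534

Lat: degrees = first 2 digits = 25, minutes = 24.2398; 25 + 24.2398/60 = 25.403997
S ⇒ negate
Lon: degrees = first 3 digits = 7, minutes = 57.9201; 7 + 57.9201/60 = 7.965335
E → positive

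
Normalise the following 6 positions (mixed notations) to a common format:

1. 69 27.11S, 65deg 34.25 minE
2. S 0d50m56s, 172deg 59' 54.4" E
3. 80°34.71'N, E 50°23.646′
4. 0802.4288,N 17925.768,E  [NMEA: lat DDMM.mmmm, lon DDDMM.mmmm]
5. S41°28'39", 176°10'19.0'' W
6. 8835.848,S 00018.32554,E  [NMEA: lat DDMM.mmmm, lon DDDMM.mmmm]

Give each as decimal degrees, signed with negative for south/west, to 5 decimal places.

Point 1:
  Latitude: 69 + 27.11/60 = 69.451833
  S → negative
  λ: 34.25′ = 0.570833°; total 65.570833
  E ⇒ keep positive
Point 2:
  Lat: 50′ + 56″ = 50.93333′; 0 + 50.93333/60 = 0.848889
  S → negative
  Longitude: 172° + 59/60 + 54.4/3600 = 172 + 0.983333 + 0.015111 = 172.998444
  E → positive
Point 3:
  Latitude: 80 + 34.71/60 = 80.578500
  N → positive
  Lon: 23.646′ = 0.394100°; total 50.394100
  E ⇒ keep positive
Point 4:
  φ: degrees = first 2 digits = 8, minutes = 2.4288; 8 + 2.4288/60 = 8.040480
  N ⇒ keep positive
  Lon: split at 3 digits → 179° and 25.768′; 179 + 25.768/60 = 179.429467
  E ⇒ keep positive
Point 5:
  φ: 41 + 28/60 + 39/3600 = 41.477500
  S ⇒ negate
  Longitude: 176 + 10/60 + 19/3600 = 176.171944
  W → negative
Point 6:
  Lat: degrees = first 2 digits = 88, minutes = 35.848; 88 + 35.848/60 = 88.597467
  S ⇒ negate
  λ: split at 3 digits → 000° and 18.32554′; 0 + 18.32554/60 = 0.305426
  E → positive

1. -69.45183, 65.57083
2. -0.84889, 172.99844
3. 80.57850, 50.39410
4. 8.04048, 179.42947
5. -41.47750, -176.17194
6. -88.59747, 0.30543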